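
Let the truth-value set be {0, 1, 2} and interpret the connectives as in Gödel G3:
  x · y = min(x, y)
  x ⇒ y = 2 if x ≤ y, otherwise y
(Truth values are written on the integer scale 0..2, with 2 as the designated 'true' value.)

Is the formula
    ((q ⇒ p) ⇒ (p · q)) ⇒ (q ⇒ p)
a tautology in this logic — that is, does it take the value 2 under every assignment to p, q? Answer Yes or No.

Counterexample: take p = 0, q = 1.
q ⇒ p = 1 ⇒ 0 = 0
p · q = 0 · 1 = 0
(q ⇒ p) ⇒ (p · q) = 0 ⇒ 0 = 2
q ⇒ p = 1 ⇒ 0 = 0
((q ⇒ p) ⇒ (p · q)) ⇒ (q ⇒ p) = 2 ⇒ 0 = 0
This gives 0 ≠ 2.

No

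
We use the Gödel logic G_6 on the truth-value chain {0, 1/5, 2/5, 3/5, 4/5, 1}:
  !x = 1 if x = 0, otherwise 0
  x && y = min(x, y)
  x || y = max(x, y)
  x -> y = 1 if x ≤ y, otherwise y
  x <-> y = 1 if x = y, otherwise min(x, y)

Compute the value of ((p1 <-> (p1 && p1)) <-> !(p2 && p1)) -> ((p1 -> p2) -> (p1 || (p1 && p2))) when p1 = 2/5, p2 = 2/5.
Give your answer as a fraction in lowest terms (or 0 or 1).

1

p1 && p1 = 2/5 && 2/5 = 2/5
p1 <-> (p1 && p1) = 2/5 <-> 2/5 = 1
p2 && p1 = 2/5 && 2/5 = 2/5
!(p2 && p1) = !2/5 = 0
(p1 <-> (p1 && p1)) <-> !(p2 && p1) = 1 <-> 0 = 0
p1 -> p2 = 2/5 -> 2/5 = 1
p1 && p2 = 2/5 && 2/5 = 2/5
p1 || (p1 && p2) = 2/5 || 2/5 = 2/5
(p1 -> p2) -> (p1 || (p1 && p2)) = 1 -> 2/5 = 2/5
((p1 <-> (p1 && p1)) <-> !(p2 && p1)) -> ((p1 -> p2) -> (p1 || (p1 && p2))) = 0 -> 2/5 = 1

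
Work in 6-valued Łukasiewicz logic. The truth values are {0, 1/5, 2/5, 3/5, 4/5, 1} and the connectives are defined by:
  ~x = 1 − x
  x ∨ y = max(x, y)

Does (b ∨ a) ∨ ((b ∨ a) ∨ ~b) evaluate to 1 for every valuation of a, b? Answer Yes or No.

Counterexample: take a = 0, b = 1/5.
b ∨ a = 1/5 ∨ 0 = 1/5
~b = ~1/5 = 4/5
(b ∨ a) ∨ ~b = 1/5 ∨ 4/5 = 4/5
(b ∨ a) ∨ ((b ∨ a) ∨ ~b) = 1/5 ∨ 4/5 = 4/5
This gives 4/5 ≠ 1.

No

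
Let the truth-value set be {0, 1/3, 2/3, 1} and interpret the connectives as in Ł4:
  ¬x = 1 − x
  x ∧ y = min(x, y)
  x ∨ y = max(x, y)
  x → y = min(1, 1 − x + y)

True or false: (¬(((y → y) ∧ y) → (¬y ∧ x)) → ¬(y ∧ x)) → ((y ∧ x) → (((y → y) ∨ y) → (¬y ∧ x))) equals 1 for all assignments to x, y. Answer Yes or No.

Counterexample: take x = 2/3, y = 2/3.
y → y = 2/3 → 2/3 = 1
(y → y) ∧ y = 1 ∧ 2/3 = 2/3
¬y = ¬2/3 = 1/3
¬y ∧ x = 1/3 ∧ 2/3 = 1/3
((y → y) ∧ y) → (¬y ∧ x) = 2/3 → 1/3 = 2/3
¬(((y → y) ∧ y) → (¬y ∧ x)) = ¬2/3 = 1/3
y ∧ x = 2/3 ∧ 2/3 = 2/3
¬(y ∧ x) = ¬2/3 = 1/3
¬(((y → y) ∧ y) → (¬y ∧ x)) → ¬(y ∧ x) = 1/3 → 1/3 = 1
y ∧ x = 2/3 ∧ 2/3 = 2/3
y → y = 2/3 → 2/3 = 1
(y → y) ∨ y = 1 ∨ 2/3 = 1
¬y = ¬2/3 = 1/3
¬y ∧ x = 1/3 ∧ 2/3 = 1/3
((y → y) ∨ y) → (¬y ∧ x) = 1 → 1/3 = 1/3
(y ∧ x) → (((y → y) ∨ y) → (¬y ∧ x)) = 2/3 → 1/3 = 2/3
(¬(((y → y) ∧ y) → (¬y ∧ x)) → ¬(y ∧ x)) → ((y ∧ x) → (((y → y) ∨ y) → (¬y ∧ x))) = 1 → 2/3 = 2/3
This gives 2/3 ≠ 1.

No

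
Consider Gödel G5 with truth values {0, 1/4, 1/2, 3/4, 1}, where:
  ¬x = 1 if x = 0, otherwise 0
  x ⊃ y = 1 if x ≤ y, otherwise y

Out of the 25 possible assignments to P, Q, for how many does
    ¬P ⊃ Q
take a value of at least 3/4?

22

value 1: 21 assignments (counts)
value 3/4: 1 assignment (counts)
value 1/2: 1 assignment
value 1/4: 1 assignment
value 0: 1 assignment
So 22 of the 25 assignments meet the threshold.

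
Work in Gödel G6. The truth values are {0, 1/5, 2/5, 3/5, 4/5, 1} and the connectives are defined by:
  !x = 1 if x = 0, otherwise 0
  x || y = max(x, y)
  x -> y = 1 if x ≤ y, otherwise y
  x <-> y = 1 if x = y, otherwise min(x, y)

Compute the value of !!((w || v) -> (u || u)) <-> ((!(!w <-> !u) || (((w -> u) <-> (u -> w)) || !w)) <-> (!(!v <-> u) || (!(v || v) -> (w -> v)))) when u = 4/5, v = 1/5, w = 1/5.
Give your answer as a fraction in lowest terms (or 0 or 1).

1/5

w || v = 1/5 || 1/5 = 1/5
u || u = 4/5 || 4/5 = 4/5
(w || v) -> (u || u) = 1/5 -> 4/5 = 1
!((w || v) -> (u || u)) = !1 = 0
!!((w || v) -> (u || u)) = !0 = 1
!w = !1/5 = 0
!u = !4/5 = 0
!w <-> !u = 0 <-> 0 = 1
!(!w <-> !u) = !1 = 0
w -> u = 1/5 -> 4/5 = 1
u -> w = 4/5 -> 1/5 = 1/5
(w -> u) <-> (u -> w) = 1 <-> 1/5 = 1/5
!w = !1/5 = 0
((w -> u) <-> (u -> w)) || !w = 1/5 || 0 = 1/5
!(!w <-> !u) || (((w -> u) <-> (u -> w)) || !w) = 0 || 1/5 = 1/5
!v = !1/5 = 0
!v <-> u = 0 <-> 4/5 = 0
!(!v <-> u) = !0 = 1
v || v = 1/5 || 1/5 = 1/5
!(v || v) = !1/5 = 0
w -> v = 1/5 -> 1/5 = 1
!(v || v) -> (w -> v) = 0 -> 1 = 1
!(!v <-> u) || (!(v || v) -> (w -> v)) = 1 || 1 = 1
(!(!w <-> !u) || (((w -> u) <-> (u -> w)) || !w)) <-> (!(!v <-> u) || (!(v || v) -> (w -> v))) = 1/5 <-> 1 = 1/5
!!((w || v) -> (u || u)) <-> ((!(!w <-> !u) || (((w -> u) <-> (u -> w)) || !w)) <-> (!(!v <-> u) || (!(v || v) -> (w -> v)))) = 1 <-> 1/5 = 1/5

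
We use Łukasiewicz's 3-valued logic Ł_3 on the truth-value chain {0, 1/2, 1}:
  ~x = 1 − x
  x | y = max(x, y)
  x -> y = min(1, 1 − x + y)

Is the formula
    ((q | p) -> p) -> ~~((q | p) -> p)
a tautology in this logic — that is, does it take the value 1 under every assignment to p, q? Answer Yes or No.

Yes

p = 0, q = 0 ↦ 1
p = 0, q = 1/2 ↦ 1
p = 0, q = 1 ↦ 1
p = 1/2, q = 0 ↦ 1
p = 1/2, q = 1/2 ↦ 1
p = 1/2, q = 1 ↦ 1
p = 1, q = 0 ↦ 1
p = 1, q = 1/2 ↦ 1
p = 1, q = 1 ↦ 1
Every assignment gives a value ≥ 1.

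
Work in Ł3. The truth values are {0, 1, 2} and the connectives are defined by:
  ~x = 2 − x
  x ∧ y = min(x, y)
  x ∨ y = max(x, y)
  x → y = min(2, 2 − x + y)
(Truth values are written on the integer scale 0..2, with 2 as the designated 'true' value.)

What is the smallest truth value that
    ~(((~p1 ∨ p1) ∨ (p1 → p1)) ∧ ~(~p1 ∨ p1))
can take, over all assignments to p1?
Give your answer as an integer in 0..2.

1

Take p1 = 1:
~p1 = ~1 = 1
~p1 ∨ p1 = 1 ∨ 1 = 1
p1 → p1 = 1 → 1 = 2
(~p1 ∨ p1) ∨ (p1 → p1) = 1 ∨ 2 = 2
~p1 = ~1 = 1
~p1 ∨ p1 = 1 ∨ 1 = 1
~(~p1 ∨ p1) = ~1 = 1
((~p1 ∨ p1) ∨ (p1 → p1)) ∧ ~(~p1 ∨ p1) = 2 ∧ 1 = 1
~(((~p1 ∨ p1) ∨ (p1 → p1)) ∧ ~(~p1 ∨ p1)) = ~1 = 1
No assignment yields a value below 1, so this is the minimum.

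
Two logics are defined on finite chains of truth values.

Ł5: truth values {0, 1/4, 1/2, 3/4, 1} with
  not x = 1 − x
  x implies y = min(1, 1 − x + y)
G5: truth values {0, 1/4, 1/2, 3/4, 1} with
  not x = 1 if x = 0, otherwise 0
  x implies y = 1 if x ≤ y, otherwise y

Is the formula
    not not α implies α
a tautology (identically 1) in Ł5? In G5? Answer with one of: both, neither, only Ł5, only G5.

only Ł5

In Ł5: every assignment gives 1 — tautology.
In G5: at α = 1/4 the value is 1/4 — not a tautology.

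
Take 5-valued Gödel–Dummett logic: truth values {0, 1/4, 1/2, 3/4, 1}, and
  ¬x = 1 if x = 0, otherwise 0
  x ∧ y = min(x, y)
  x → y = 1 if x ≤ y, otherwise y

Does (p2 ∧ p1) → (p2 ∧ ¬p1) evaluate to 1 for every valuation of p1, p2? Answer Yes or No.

No

Counterexample: take p1 = 1/4, p2 = 1/4.
p2 ∧ p1 = 1/4 ∧ 1/4 = 1/4
¬p1 = ¬1/4 = 0
p2 ∧ ¬p1 = 1/4 ∧ 0 = 0
(p2 ∧ p1) → (p2 ∧ ¬p1) = 1/4 → 0 = 0
This gives 0 ≠ 1.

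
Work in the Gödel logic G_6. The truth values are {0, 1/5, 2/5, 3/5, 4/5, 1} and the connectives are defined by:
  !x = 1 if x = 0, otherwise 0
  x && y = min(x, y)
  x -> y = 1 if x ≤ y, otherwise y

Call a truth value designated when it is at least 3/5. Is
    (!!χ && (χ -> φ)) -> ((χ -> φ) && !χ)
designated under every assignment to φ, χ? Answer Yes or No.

Counterexample: take φ = 1/5, χ = 1/5.
!χ = !1/5 = 0
!!χ = !0 = 1
χ -> φ = 1/5 -> 1/5 = 1
!!χ && (χ -> φ) = 1 && 1 = 1
χ -> φ = 1/5 -> 1/5 = 1
!χ = !1/5 = 0
(χ -> φ) && !χ = 1 && 0 = 0
(!!χ && (χ -> φ)) -> ((χ -> φ) && !χ) = 1 -> 0 = 0
This gives 0, which is below 3/5.

No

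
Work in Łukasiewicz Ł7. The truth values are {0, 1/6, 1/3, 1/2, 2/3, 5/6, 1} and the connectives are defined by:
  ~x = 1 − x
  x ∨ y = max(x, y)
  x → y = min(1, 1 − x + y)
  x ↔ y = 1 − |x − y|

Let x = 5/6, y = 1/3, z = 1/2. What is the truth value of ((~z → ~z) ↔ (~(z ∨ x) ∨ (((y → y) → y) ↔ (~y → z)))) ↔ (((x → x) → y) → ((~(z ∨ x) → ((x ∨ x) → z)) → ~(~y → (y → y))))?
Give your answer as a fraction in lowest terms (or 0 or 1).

5/6

~z = ~1/2 = 1/2
~z = ~1/2 = 1/2
~z → ~z = 1/2 → 1/2 = 1
z ∨ x = 1/2 ∨ 5/6 = 5/6
~(z ∨ x) = ~5/6 = 1/6
y → y = 1/3 → 1/3 = 1
(y → y) → y = 1 → 1/3 = 1/3
~y = ~1/3 = 2/3
~y → z = 2/3 → 1/2 = 5/6
((y → y) → y) ↔ (~y → z) = 1/3 ↔ 5/6 = 1/2
~(z ∨ x) ∨ (((y → y) → y) ↔ (~y → z)) = 1/6 ∨ 1/2 = 1/2
(~z → ~z) ↔ (~(z ∨ x) ∨ (((y → y) → y) ↔ (~y → z))) = 1 ↔ 1/2 = 1/2
x → x = 5/6 → 5/6 = 1
(x → x) → y = 1 → 1/3 = 1/3
z ∨ x = 1/2 ∨ 5/6 = 5/6
~(z ∨ x) = ~5/6 = 1/6
x ∨ x = 5/6 ∨ 5/6 = 5/6
(x ∨ x) → z = 5/6 → 1/2 = 2/3
~(z ∨ x) → ((x ∨ x) → z) = 1/6 → 2/3 = 1
~y = ~1/3 = 2/3
y → y = 1/3 → 1/3 = 1
~y → (y → y) = 2/3 → 1 = 1
~(~y → (y → y)) = ~1 = 0
(~(z ∨ x) → ((x ∨ x) → z)) → ~(~y → (y → y)) = 1 → 0 = 0
((x → x) → y) → ((~(z ∨ x) → ((x ∨ x) → z)) → ~(~y → (y → y))) = 1/3 → 0 = 2/3
((~z → ~z) ↔ (~(z ∨ x) ∨ (((y → y) → y) ↔ (~y → z)))) ↔ (((x → x) → y) → ((~(z ∨ x) → ((x ∨ x) → z)) → ~(~y → (y → y)))) = 1/2 ↔ 2/3 = 5/6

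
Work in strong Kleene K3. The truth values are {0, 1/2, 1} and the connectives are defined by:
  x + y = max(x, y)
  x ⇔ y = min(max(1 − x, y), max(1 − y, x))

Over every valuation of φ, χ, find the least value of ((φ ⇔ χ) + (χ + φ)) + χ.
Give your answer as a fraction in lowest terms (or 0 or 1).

Take φ = 0, χ = 1/2:
φ ⇔ χ = 0 ⇔ 1/2 = 1/2
χ + φ = 1/2 + 0 = 1/2
(φ ⇔ χ) + (χ + φ) = 1/2 + 1/2 = 1/2
((φ ⇔ χ) + (χ + φ)) + χ = 1/2 + 1/2 = 1/2
No assignment yields a value below 1/2, so this is the minimum.

1/2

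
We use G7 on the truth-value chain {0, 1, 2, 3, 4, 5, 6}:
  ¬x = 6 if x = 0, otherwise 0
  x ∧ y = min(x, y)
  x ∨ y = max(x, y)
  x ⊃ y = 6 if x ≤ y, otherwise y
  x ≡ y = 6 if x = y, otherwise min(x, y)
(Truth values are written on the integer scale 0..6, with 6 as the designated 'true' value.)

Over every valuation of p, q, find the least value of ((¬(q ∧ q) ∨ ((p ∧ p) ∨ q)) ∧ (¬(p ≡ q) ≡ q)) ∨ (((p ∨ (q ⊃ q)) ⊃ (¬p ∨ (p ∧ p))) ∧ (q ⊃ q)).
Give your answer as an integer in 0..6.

1

Take p = 1, q = 0:
q ∧ q = 0 ∧ 0 = 0
¬(q ∧ q) = ¬0 = 6
p ∧ p = 1 ∧ 1 = 1
(p ∧ p) ∨ q = 1 ∨ 0 = 1
¬(q ∧ q) ∨ ((p ∧ p) ∨ q) = 6 ∨ 1 = 6
p ≡ q = 1 ≡ 0 = 0
¬(p ≡ q) = ¬0 = 6
¬(p ≡ q) ≡ q = 6 ≡ 0 = 0
(¬(q ∧ q) ∨ ((p ∧ p) ∨ q)) ∧ (¬(p ≡ q) ≡ q) = 6 ∧ 0 = 0
q ⊃ q = 0 ⊃ 0 = 6
p ∨ (q ⊃ q) = 1 ∨ 6 = 6
¬p = ¬1 = 0
p ∧ p = 1 ∧ 1 = 1
¬p ∨ (p ∧ p) = 0 ∨ 1 = 1
(p ∨ (q ⊃ q)) ⊃ (¬p ∨ (p ∧ p)) = 6 ⊃ 1 = 1
q ⊃ q = 0 ⊃ 0 = 6
((p ∨ (q ⊃ q)) ⊃ (¬p ∨ (p ∧ p))) ∧ (q ⊃ q) = 1 ∧ 6 = 1
((¬(q ∧ q) ∨ ((p ∧ p) ∨ q)) ∧ (¬(p ≡ q) ≡ q)) ∨ (((p ∨ (q ⊃ q)) ⊃ (¬p ∨ (p ∧ p))) ∧ (q ⊃ q)) = 0 ∨ 1 = 1
No assignment yields a value below 1, so this is the minimum.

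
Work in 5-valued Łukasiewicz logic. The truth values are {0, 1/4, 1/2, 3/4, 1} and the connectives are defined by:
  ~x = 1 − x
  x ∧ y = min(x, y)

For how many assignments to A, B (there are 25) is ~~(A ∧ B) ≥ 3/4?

value 1: 1 assignment (counts)
value 3/4: 3 assignments (counts)
value 1/2: 5 assignments
value 1/4: 7 assignments
value 0: 9 assignments
So 4 of the 25 assignments meet the threshold.

4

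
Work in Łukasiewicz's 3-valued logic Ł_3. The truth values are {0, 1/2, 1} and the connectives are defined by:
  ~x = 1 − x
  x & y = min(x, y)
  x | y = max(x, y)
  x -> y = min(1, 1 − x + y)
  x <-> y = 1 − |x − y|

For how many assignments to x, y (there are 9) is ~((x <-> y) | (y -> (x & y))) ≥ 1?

1

x = 0, y = 0 ↦ 0  <
x = 0, y = 1/2 ↦ 1/2  <
x = 0, y = 1 ↦ 1  ≥
x = 1/2, y = 0 ↦ 0  <
x = 1/2, y = 1/2 ↦ 0  <
x = 1/2, y = 1 ↦ 1/2  <
x = 1, y = 0 ↦ 0  <
x = 1, y = 1/2 ↦ 0  <
x = 1, y = 1 ↦ 0  <
So 1 of the 9 assignments meets the threshold.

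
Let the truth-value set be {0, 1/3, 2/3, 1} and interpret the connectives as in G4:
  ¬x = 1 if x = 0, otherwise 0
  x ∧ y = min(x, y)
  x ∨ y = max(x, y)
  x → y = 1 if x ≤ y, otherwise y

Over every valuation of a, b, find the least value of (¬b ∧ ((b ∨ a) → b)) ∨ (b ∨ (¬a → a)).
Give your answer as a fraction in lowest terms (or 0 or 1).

Take a = 0, b = 1/3:
¬b = ¬1/3 = 0
b ∨ a = 1/3 ∨ 0 = 1/3
(b ∨ a) → b = 1/3 → 1/3 = 1
¬b ∧ ((b ∨ a) → b) = 0 ∧ 1 = 0
¬a = ¬0 = 1
¬a → a = 1 → 0 = 0
b ∨ (¬a → a) = 1/3 ∨ 0 = 1/3
(¬b ∧ ((b ∨ a) → b)) ∨ (b ∨ (¬a → a)) = 0 ∨ 1/3 = 1/3
No assignment yields a value below 1/3, so this is the minimum.

1/3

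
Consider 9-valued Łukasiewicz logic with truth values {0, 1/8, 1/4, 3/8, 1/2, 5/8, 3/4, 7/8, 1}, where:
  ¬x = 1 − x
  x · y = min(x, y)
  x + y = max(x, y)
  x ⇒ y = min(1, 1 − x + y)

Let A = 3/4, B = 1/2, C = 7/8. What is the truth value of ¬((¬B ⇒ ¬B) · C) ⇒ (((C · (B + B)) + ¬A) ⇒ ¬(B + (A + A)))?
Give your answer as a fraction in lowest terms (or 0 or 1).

1

¬B = ¬1/2 = 1/2
¬B = ¬1/2 = 1/2
¬B ⇒ ¬B = 1/2 ⇒ 1/2 = 1
(¬B ⇒ ¬B) · C = 1 · 7/8 = 7/8
¬((¬B ⇒ ¬B) · C) = ¬7/8 = 1/8
B + B = 1/2 + 1/2 = 1/2
C · (B + B) = 7/8 · 1/2 = 1/2
¬A = ¬3/4 = 1/4
(C · (B + B)) + ¬A = 1/2 + 1/4 = 1/2
A + A = 3/4 + 3/4 = 3/4
B + (A + A) = 1/2 + 3/4 = 3/4
¬(B + (A + A)) = ¬3/4 = 1/4
((C · (B + B)) + ¬A) ⇒ ¬(B + (A + A)) = 1/2 ⇒ 1/4 = 3/4
¬((¬B ⇒ ¬B) · C) ⇒ (((C · (B + B)) + ¬A) ⇒ ¬(B + (A + A))) = 1/8 ⇒ 3/4 = 1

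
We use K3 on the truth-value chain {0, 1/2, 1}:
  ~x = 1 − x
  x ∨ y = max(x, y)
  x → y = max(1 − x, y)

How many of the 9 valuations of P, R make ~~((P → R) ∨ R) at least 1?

5

P = 0, R = 0 ↦ 1  ≥
P = 0, R = 1/2 ↦ 1  ≥
P = 0, R = 1 ↦ 1  ≥
P = 1/2, R = 0 ↦ 1/2  <
P = 1/2, R = 1/2 ↦ 1/2  <
P = 1/2, R = 1 ↦ 1  ≥
P = 1, R = 0 ↦ 0  <
P = 1, R = 1/2 ↦ 1/2  <
P = 1, R = 1 ↦ 1  ≥
So 5 of the 9 assignments meet the threshold.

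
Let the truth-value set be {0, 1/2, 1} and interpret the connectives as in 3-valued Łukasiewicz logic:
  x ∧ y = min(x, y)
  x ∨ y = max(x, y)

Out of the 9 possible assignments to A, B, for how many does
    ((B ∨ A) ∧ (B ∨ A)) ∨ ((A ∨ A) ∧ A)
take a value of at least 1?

5

A = 0, B = 0 ↦ 0  <
A = 0, B = 1/2 ↦ 1/2  <
A = 0, B = 1 ↦ 1  ≥
A = 1/2, B = 0 ↦ 1/2  <
A = 1/2, B = 1/2 ↦ 1/2  <
A = 1/2, B = 1 ↦ 1  ≥
A = 1, B = 0 ↦ 1  ≥
A = 1, B = 1/2 ↦ 1  ≥
A = 1, B = 1 ↦ 1  ≥
So 5 of the 9 assignments meet the threshold.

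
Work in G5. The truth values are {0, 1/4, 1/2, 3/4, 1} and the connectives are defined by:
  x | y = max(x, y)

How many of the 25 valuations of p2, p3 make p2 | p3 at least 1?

value 1: 9 assignments (counts)
value 3/4: 7 assignments
value 1/2: 5 assignments
value 1/4: 3 assignments
value 0: 1 assignment
So 9 of the 25 assignments meet the threshold.

9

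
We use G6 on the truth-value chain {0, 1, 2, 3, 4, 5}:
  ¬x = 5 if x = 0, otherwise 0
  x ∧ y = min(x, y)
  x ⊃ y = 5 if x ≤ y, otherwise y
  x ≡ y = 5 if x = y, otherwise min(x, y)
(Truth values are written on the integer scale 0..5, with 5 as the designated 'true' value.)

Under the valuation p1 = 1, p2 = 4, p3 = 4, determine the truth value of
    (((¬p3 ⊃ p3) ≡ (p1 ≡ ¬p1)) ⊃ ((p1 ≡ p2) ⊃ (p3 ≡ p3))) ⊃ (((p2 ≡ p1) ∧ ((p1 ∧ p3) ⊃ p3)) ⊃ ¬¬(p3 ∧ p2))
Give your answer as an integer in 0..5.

5

¬p3 = ¬4 = 0
¬p3 ⊃ p3 = 0 ⊃ 4 = 5
¬p1 = ¬1 = 0
p1 ≡ ¬p1 = 1 ≡ 0 = 0
(¬p3 ⊃ p3) ≡ (p1 ≡ ¬p1) = 5 ≡ 0 = 0
p1 ≡ p2 = 1 ≡ 4 = 1
p3 ≡ p3 = 4 ≡ 4 = 5
(p1 ≡ p2) ⊃ (p3 ≡ p3) = 1 ⊃ 5 = 5
((¬p3 ⊃ p3) ≡ (p1 ≡ ¬p1)) ⊃ ((p1 ≡ p2) ⊃ (p3 ≡ p3)) = 0 ⊃ 5 = 5
p2 ≡ p1 = 4 ≡ 1 = 1
p1 ∧ p3 = 1 ∧ 4 = 1
(p1 ∧ p3) ⊃ p3 = 1 ⊃ 4 = 5
(p2 ≡ p1) ∧ ((p1 ∧ p3) ⊃ p3) = 1 ∧ 5 = 1
p3 ∧ p2 = 4 ∧ 4 = 4
¬(p3 ∧ p2) = ¬4 = 0
¬¬(p3 ∧ p2) = ¬0 = 5
((p2 ≡ p1) ∧ ((p1 ∧ p3) ⊃ p3)) ⊃ ¬¬(p3 ∧ p2) = 1 ⊃ 5 = 5
(((¬p3 ⊃ p3) ≡ (p1 ≡ ¬p1)) ⊃ ((p1 ≡ p2) ⊃ (p3 ≡ p3))) ⊃ (((p2 ≡ p1) ∧ ((p1 ∧ p3) ⊃ p3)) ⊃ ¬¬(p3 ∧ p2)) = 5 ⊃ 5 = 5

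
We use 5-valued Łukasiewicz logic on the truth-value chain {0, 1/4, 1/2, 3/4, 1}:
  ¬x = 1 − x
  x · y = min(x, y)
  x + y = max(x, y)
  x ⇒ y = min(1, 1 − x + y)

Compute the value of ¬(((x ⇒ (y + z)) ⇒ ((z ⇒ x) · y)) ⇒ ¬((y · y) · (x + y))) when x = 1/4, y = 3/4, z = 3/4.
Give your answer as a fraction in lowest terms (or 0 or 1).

y + z = 3/4 + 3/4 = 3/4
x ⇒ (y + z) = 1/4 ⇒ 3/4 = 1
z ⇒ x = 3/4 ⇒ 1/4 = 1/2
(z ⇒ x) · y = 1/2 · 3/4 = 1/2
(x ⇒ (y + z)) ⇒ ((z ⇒ x) · y) = 1 ⇒ 1/2 = 1/2
y · y = 3/4 · 3/4 = 3/4
x + y = 1/4 + 3/4 = 3/4
(y · y) · (x + y) = 3/4 · 3/4 = 3/4
¬((y · y) · (x + y)) = ¬3/4 = 1/4
((x ⇒ (y + z)) ⇒ ((z ⇒ x) · y)) ⇒ ¬((y · y) · (x + y)) = 1/2 ⇒ 1/4 = 3/4
¬(((x ⇒ (y + z)) ⇒ ((z ⇒ x) · y)) ⇒ ¬((y · y) · (x + y))) = ¬3/4 = 1/4

1/4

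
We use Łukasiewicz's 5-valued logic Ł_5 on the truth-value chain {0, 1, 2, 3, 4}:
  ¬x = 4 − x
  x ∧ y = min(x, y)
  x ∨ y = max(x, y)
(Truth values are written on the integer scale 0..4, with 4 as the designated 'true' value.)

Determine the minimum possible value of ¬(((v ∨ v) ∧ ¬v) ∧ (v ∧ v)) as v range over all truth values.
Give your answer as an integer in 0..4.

Take v = 2:
v ∨ v = 2 ∨ 2 = 2
¬v = ¬2 = 2
(v ∨ v) ∧ ¬v = 2 ∧ 2 = 2
v ∧ v = 2 ∧ 2 = 2
((v ∨ v) ∧ ¬v) ∧ (v ∧ v) = 2 ∧ 2 = 2
¬(((v ∨ v) ∧ ¬v) ∧ (v ∧ v)) = ¬2 = 2
No assignment yields a value below 2, so this is the minimum.

2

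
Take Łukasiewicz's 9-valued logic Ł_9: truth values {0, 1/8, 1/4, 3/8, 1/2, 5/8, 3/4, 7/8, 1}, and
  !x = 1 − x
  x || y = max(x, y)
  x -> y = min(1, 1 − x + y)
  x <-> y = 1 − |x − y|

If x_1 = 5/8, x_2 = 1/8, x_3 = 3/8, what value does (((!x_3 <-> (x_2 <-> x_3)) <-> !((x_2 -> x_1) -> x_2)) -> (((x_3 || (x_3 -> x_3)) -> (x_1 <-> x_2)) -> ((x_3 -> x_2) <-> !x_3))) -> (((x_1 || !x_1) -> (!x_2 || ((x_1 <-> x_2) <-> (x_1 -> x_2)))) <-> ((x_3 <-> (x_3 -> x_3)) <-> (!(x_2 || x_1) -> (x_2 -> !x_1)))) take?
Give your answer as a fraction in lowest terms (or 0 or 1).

3/8

!x_3 = !3/8 = 5/8
x_2 <-> x_3 = 1/8 <-> 3/8 = 3/4
!x_3 <-> (x_2 <-> x_3) = 5/8 <-> 3/4 = 7/8
x_2 -> x_1 = 1/8 -> 5/8 = 1
(x_2 -> x_1) -> x_2 = 1 -> 1/8 = 1/8
!((x_2 -> x_1) -> x_2) = !1/8 = 7/8
(!x_3 <-> (x_2 <-> x_3)) <-> !((x_2 -> x_1) -> x_2) = 7/8 <-> 7/8 = 1
x_3 -> x_3 = 3/8 -> 3/8 = 1
x_3 || (x_3 -> x_3) = 3/8 || 1 = 1
x_1 <-> x_2 = 5/8 <-> 1/8 = 1/2
(x_3 || (x_3 -> x_3)) -> (x_1 <-> x_2) = 1 -> 1/2 = 1/2
x_3 -> x_2 = 3/8 -> 1/8 = 3/4
!x_3 = !3/8 = 5/8
(x_3 -> x_2) <-> !x_3 = 3/4 <-> 5/8 = 7/8
((x_3 || (x_3 -> x_3)) -> (x_1 <-> x_2)) -> ((x_3 -> x_2) <-> !x_3) = 1/2 -> 7/8 = 1
((!x_3 <-> (x_2 <-> x_3)) <-> !((x_2 -> x_1) -> x_2)) -> (((x_3 || (x_3 -> x_3)) -> (x_1 <-> x_2)) -> ((x_3 -> x_2) <-> !x_3)) = 1 -> 1 = 1
!x_1 = !5/8 = 3/8
x_1 || !x_1 = 5/8 || 3/8 = 5/8
!x_2 = !1/8 = 7/8
x_1 <-> x_2 = 5/8 <-> 1/8 = 1/2
x_1 -> x_2 = 5/8 -> 1/8 = 1/2
(x_1 <-> x_2) <-> (x_1 -> x_2) = 1/2 <-> 1/2 = 1
!x_2 || ((x_1 <-> x_2) <-> (x_1 -> x_2)) = 7/8 || 1 = 1
(x_1 || !x_1) -> (!x_2 || ((x_1 <-> x_2) <-> (x_1 -> x_2))) = 5/8 -> 1 = 1
x_3 -> x_3 = 3/8 -> 3/8 = 1
x_3 <-> (x_3 -> x_3) = 3/8 <-> 1 = 3/8
x_2 || x_1 = 1/8 || 5/8 = 5/8
!(x_2 || x_1) = !5/8 = 3/8
!x_1 = !5/8 = 3/8
x_2 -> !x_1 = 1/8 -> 3/8 = 1
!(x_2 || x_1) -> (x_2 -> !x_1) = 3/8 -> 1 = 1
(x_3 <-> (x_3 -> x_3)) <-> (!(x_2 || x_1) -> (x_2 -> !x_1)) = 3/8 <-> 1 = 3/8
((x_1 || !x_1) -> (!x_2 || ((x_1 <-> x_2) <-> (x_1 -> x_2)))) <-> ((x_3 <-> (x_3 -> x_3)) <-> (!(x_2 || x_1) -> (x_2 -> !x_1))) = 1 <-> 3/8 = 3/8
(((!x_3 <-> (x_2 <-> x_3)) <-> !((x_2 -> x_1) -> x_2)) -> (((x_3 || (x_3 -> x_3)) -> (x_1 <-> x_2)) -> ((x_3 -> x_2) <-> !x_3))) -> (((x_1 || !x_1) -> (!x_2 || ((x_1 <-> x_2) <-> (x_1 -> x_2)))) <-> ((x_3 <-> (x_3 -> x_3)) <-> (!(x_2 || x_1) -> (x_2 -> !x_1)))) = 1 -> 3/8 = 3/8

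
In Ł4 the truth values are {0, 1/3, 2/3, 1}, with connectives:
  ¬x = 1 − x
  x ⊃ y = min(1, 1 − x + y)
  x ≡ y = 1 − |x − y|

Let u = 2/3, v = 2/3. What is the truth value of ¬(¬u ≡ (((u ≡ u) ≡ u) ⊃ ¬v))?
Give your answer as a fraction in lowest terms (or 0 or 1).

1/3

¬u = ¬2/3 = 1/3
u ≡ u = 2/3 ≡ 2/3 = 1
(u ≡ u) ≡ u = 1 ≡ 2/3 = 2/3
¬v = ¬2/3 = 1/3
((u ≡ u) ≡ u) ⊃ ¬v = 2/3 ⊃ 1/3 = 2/3
¬u ≡ (((u ≡ u) ≡ u) ⊃ ¬v) = 1/3 ≡ 2/3 = 2/3
¬(¬u ≡ (((u ≡ u) ≡ u) ⊃ ¬v)) = ¬2/3 = 1/3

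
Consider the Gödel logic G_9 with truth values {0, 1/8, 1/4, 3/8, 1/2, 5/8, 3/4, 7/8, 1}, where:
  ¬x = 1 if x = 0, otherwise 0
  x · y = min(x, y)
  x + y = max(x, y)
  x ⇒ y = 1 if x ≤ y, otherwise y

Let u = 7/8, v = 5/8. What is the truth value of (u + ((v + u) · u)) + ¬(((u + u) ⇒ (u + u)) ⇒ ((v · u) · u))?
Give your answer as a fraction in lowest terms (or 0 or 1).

v + u = 5/8 + 7/8 = 7/8
(v + u) · u = 7/8 · 7/8 = 7/8
u + ((v + u) · u) = 7/8 + 7/8 = 7/8
u + u = 7/8 + 7/8 = 7/8
u + u = 7/8 + 7/8 = 7/8
(u + u) ⇒ (u + u) = 7/8 ⇒ 7/8 = 1
v · u = 5/8 · 7/8 = 5/8
(v · u) · u = 5/8 · 7/8 = 5/8
((u + u) ⇒ (u + u)) ⇒ ((v · u) · u) = 1 ⇒ 5/8 = 5/8
¬(((u + u) ⇒ (u + u)) ⇒ ((v · u) · u)) = ¬5/8 = 0
(u + ((v + u) · u)) + ¬(((u + u) ⇒ (u + u)) ⇒ ((v · u) · u)) = 7/8 + 0 = 7/8

7/8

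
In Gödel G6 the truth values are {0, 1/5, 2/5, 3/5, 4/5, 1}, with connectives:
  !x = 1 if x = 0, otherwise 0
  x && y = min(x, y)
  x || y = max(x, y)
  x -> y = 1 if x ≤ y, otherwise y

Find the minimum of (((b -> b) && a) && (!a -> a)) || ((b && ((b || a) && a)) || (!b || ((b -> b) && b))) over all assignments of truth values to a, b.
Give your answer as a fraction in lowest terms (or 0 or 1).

Take a = 0, b = 1/5:
b -> b = 1/5 -> 1/5 = 1
(b -> b) && a = 1 && 0 = 0
!a = !0 = 1
!a -> a = 1 -> 0 = 0
((b -> b) && a) && (!a -> a) = 0 && 0 = 0
b || a = 1/5 || 0 = 1/5
(b || a) && a = 1/5 && 0 = 0
b && ((b || a) && a) = 1/5 && 0 = 0
!b = !1/5 = 0
b -> b = 1/5 -> 1/5 = 1
(b -> b) && b = 1 && 1/5 = 1/5
!b || ((b -> b) && b) = 0 || 1/5 = 1/5
(b && ((b || a) && a)) || (!b || ((b -> b) && b)) = 0 || 1/5 = 1/5
(((b -> b) && a) && (!a -> a)) || ((b && ((b || a) && a)) || (!b || ((b -> b) && b))) = 0 || 1/5 = 1/5
No assignment yields a value below 1/5, so this is the minimum.

1/5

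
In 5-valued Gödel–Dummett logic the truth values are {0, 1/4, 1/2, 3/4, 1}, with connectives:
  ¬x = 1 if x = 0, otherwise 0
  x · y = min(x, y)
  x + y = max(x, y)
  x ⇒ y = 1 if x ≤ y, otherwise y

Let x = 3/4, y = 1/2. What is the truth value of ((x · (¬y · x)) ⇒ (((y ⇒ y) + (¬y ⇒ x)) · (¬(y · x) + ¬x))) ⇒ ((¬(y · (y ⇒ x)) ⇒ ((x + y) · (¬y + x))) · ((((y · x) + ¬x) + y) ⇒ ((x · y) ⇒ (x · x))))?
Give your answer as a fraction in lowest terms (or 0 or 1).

1

¬y = ¬1/2 = 0
¬y · x = 0 · 3/4 = 0
x · (¬y · x) = 3/4 · 0 = 0
y ⇒ y = 1/2 ⇒ 1/2 = 1
¬y = ¬1/2 = 0
¬y ⇒ x = 0 ⇒ 3/4 = 1
(y ⇒ y) + (¬y ⇒ x) = 1 + 1 = 1
y · x = 1/2 · 3/4 = 1/2
¬(y · x) = ¬1/2 = 0
¬x = ¬3/4 = 0
¬(y · x) + ¬x = 0 + 0 = 0
((y ⇒ y) + (¬y ⇒ x)) · (¬(y · x) + ¬x) = 1 · 0 = 0
(x · (¬y · x)) ⇒ (((y ⇒ y) + (¬y ⇒ x)) · (¬(y · x) + ¬x)) = 0 ⇒ 0 = 1
y ⇒ x = 1/2 ⇒ 3/4 = 1
y · (y ⇒ x) = 1/2 · 1 = 1/2
¬(y · (y ⇒ x)) = ¬1/2 = 0
x + y = 3/4 + 1/2 = 3/4
¬y = ¬1/2 = 0
¬y + x = 0 + 3/4 = 3/4
(x + y) · (¬y + x) = 3/4 · 3/4 = 3/4
¬(y · (y ⇒ x)) ⇒ ((x + y) · (¬y + x)) = 0 ⇒ 3/4 = 1
y · x = 1/2 · 3/4 = 1/2
¬x = ¬3/4 = 0
(y · x) + ¬x = 1/2 + 0 = 1/2
((y · x) + ¬x) + y = 1/2 + 1/2 = 1/2
x · y = 3/4 · 1/2 = 1/2
x · x = 3/4 · 3/4 = 3/4
(x · y) ⇒ (x · x) = 1/2 ⇒ 3/4 = 1
(((y · x) + ¬x) + y) ⇒ ((x · y) ⇒ (x · x)) = 1/2 ⇒ 1 = 1
(¬(y · (y ⇒ x)) ⇒ ((x + y) · (¬y + x))) · ((((y · x) + ¬x) + y) ⇒ ((x · y) ⇒ (x · x))) = 1 · 1 = 1
((x · (¬y · x)) ⇒ (((y ⇒ y) + (¬y ⇒ x)) · (¬(y · x) + ¬x))) ⇒ ((¬(y · (y ⇒ x)) ⇒ ((x + y) · (¬y + x))) · ((((y · x) + ¬x) + y) ⇒ ((x · y) ⇒ (x · x)))) = 1 ⇒ 1 = 1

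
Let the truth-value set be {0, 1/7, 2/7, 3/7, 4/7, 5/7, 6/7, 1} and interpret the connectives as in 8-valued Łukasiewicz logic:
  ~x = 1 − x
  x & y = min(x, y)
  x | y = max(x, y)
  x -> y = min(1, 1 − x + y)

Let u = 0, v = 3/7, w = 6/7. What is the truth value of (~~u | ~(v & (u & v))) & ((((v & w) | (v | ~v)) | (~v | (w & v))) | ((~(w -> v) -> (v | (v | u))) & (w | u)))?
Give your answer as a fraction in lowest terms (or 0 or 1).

6/7

~u = ~0 = 1
~~u = ~1 = 0
u & v = 0 & 3/7 = 0
v & (u & v) = 3/7 & 0 = 0
~(v & (u & v)) = ~0 = 1
~~u | ~(v & (u & v)) = 0 | 1 = 1
v & w = 3/7 & 6/7 = 3/7
~v = ~3/7 = 4/7
v | ~v = 3/7 | 4/7 = 4/7
(v & w) | (v | ~v) = 3/7 | 4/7 = 4/7
~v = ~3/7 = 4/7
w & v = 6/7 & 3/7 = 3/7
~v | (w & v) = 4/7 | 3/7 = 4/7
((v & w) | (v | ~v)) | (~v | (w & v)) = 4/7 | 4/7 = 4/7
w -> v = 6/7 -> 3/7 = 4/7
~(w -> v) = ~4/7 = 3/7
v | u = 3/7 | 0 = 3/7
v | (v | u) = 3/7 | 3/7 = 3/7
~(w -> v) -> (v | (v | u)) = 3/7 -> 3/7 = 1
w | u = 6/7 | 0 = 6/7
(~(w -> v) -> (v | (v | u))) & (w | u) = 1 & 6/7 = 6/7
(((v & w) | (v | ~v)) | (~v | (w & v))) | ((~(w -> v) -> (v | (v | u))) & (w | u)) = 4/7 | 6/7 = 6/7
(~~u | ~(v & (u & v))) & ((((v & w) | (v | ~v)) | (~v | (w & v))) | ((~(w -> v) -> (v | (v | u))) & (w | u))) = 1 & 6/7 = 6/7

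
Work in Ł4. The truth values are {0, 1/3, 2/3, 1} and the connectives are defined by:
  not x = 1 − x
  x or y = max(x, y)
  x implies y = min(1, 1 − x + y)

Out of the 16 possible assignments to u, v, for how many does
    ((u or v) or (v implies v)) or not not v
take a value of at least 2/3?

16

u = 0, v = 0 ↦ 1  ≥
u = 0, v = 1/3 ↦ 1  ≥
u = 0, v = 2/3 ↦ 1  ≥
u = 0, v = 1 ↦ 1  ≥
u = 1/3, v = 0 ↦ 1  ≥
u = 1/3, v = 1/3 ↦ 1  ≥
u = 1/3, v = 2/3 ↦ 1  ≥
u = 1/3, v = 1 ↦ 1  ≥
u = 2/3, v = 0 ↦ 1  ≥
u = 2/3, v = 1/3 ↦ 1  ≥
u = 2/3, v = 2/3 ↦ 1  ≥
u = 2/3, v = 1 ↦ 1  ≥
u = 1, v = 0 ↦ 1  ≥
u = 1, v = 1/3 ↦ 1  ≥
u = 1, v = 2/3 ↦ 1  ≥
u = 1, v = 1 ↦ 1  ≥
So 16 of the 16 assignments meet the threshold.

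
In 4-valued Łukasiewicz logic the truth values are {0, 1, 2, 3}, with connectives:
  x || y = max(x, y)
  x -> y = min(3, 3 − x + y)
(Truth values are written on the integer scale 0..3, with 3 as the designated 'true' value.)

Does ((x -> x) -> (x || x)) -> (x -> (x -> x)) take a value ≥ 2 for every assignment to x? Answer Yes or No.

x = 0 ↦ 3
x = 1 ↦ 3
x = 2 ↦ 3
x = 3 ↦ 3
Every assignment gives a value ≥ 2.

Yes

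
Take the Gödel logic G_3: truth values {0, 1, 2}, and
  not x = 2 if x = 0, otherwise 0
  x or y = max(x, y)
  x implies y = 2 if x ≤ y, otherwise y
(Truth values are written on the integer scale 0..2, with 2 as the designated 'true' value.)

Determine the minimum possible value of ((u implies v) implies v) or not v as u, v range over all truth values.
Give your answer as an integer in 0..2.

Take u = 0, v = 1:
u implies v = 0 implies 1 = 2
(u implies v) implies v = 2 implies 1 = 1
not v = not 1 = 0
((u implies v) implies v) or not v = 1 or 0 = 1
No assignment yields a value below 1, so this is the minimum.

1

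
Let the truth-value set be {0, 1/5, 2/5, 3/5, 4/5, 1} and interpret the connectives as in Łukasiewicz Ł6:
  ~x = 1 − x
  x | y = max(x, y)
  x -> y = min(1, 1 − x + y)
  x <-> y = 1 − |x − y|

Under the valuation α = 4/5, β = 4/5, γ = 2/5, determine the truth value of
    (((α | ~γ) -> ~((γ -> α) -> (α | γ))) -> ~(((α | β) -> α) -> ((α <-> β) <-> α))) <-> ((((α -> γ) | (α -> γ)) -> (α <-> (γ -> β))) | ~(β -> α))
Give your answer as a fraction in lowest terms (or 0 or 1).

4/5

~γ = ~2/5 = 3/5
α | ~γ = 4/5 | 3/5 = 4/5
γ -> α = 2/5 -> 4/5 = 1
α | γ = 4/5 | 2/5 = 4/5
(γ -> α) -> (α | γ) = 1 -> 4/5 = 4/5
~((γ -> α) -> (α | γ)) = ~4/5 = 1/5
(α | ~γ) -> ~((γ -> α) -> (α | γ)) = 4/5 -> 1/5 = 2/5
α | β = 4/5 | 4/5 = 4/5
(α | β) -> α = 4/5 -> 4/5 = 1
α <-> β = 4/5 <-> 4/5 = 1
(α <-> β) <-> α = 1 <-> 4/5 = 4/5
((α | β) -> α) -> ((α <-> β) <-> α) = 1 -> 4/5 = 4/5
~(((α | β) -> α) -> ((α <-> β) <-> α)) = ~4/5 = 1/5
((α | ~γ) -> ~((γ -> α) -> (α | γ))) -> ~(((α | β) -> α) -> ((α <-> β) <-> α)) = 2/5 -> 1/5 = 4/5
α -> γ = 4/5 -> 2/5 = 3/5
α -> γ = 4/5 -> 2/5 = 3/5
(α -> γ) | (α -> γ) = 3/5 | 3/5 = 3/5
γ -> β = 2/5 -> 4/5 = 1
α <-> (γ -> β) = 4/5 <-> 1 = 4/5
((α -> γ) | (α -> γ)) -> (α <-> (γ -> β)) = 3/5 -> 4/5 = 1
β -> α = 4/5 -> 4/5 = 1
~(β -> α) = ~1 = 0
(((α -> γ) | (α -> γ)) -> (α <-> (γ -> β))) | ~(β -> α) = 1 | 0 = 1
(((α | ~γ) -> ~((γ -> α) -> (α | γ))) -> ~(((α | β) -> α) -> ((α <-> β) <-> α))) <-> ((((α -> γ) | (α -> γ)) -> (α <-> (γ -> β))) | ~(β -> α)) = 4/5 <-> 1 = 4/5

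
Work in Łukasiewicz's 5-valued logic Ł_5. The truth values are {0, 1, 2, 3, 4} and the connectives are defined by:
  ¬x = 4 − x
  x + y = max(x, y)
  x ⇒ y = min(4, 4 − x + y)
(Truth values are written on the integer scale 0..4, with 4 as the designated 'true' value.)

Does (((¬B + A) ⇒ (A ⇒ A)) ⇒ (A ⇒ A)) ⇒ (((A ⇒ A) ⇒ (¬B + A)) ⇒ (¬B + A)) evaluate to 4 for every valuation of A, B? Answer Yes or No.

At A = 3, B = 3, for instance:
¬B = ¬3 = 1
¬B + A = 1 + 3 = 3
A ⇒ A = 3 ⇒ 3 = 4
(¬B + A) ⇒ (A ⇒ A) = 3 ⇒ 4 = 4
((¬B + A) ⇒ (A ⇒ A)) ⇒ (A ⇒ A) = 4 ⇒ 4 = 4
(A ⇒ A) ⇒ (¬B + A) = 4 ⇒ 3 = 3
((A ⇒ A) ⇒ (¬B + A)) ⇒ (¬B + A) = 3 ⇒ 3 = 4
(((¬B + A) ⇒ (A ⇒ A)) ⇒ (A ⇒ A)) ⇒ (((A ⇒ A) ⇒ (¬B + A)) ⇒ (¬B + A)) = 4 ⇒ 4 = 4
and checking the remaining 24 assignments likewise gives ≥ 4 in every case.

Yes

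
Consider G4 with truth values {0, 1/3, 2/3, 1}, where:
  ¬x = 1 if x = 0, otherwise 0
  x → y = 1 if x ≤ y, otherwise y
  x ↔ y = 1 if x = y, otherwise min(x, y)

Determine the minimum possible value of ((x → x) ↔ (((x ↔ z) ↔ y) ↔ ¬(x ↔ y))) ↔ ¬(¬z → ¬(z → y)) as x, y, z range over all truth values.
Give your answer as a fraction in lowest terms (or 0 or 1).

Take x = 0, y = 1/3, z = 0:
x → x = 0 → 0 = 1
x ↔ z = 0 ↔ 0 = 1
(x ↔ z) ↔ y = 1 ↔ 1/3 = 1/3
x ↔ y = 0 ↔ 1/3 = 0
¬(x ↔ y) = ¬0 = 1
((x ↔ z) ↔ y) ↔ ¬(x ↔ y) = 1/3 ↔ 1 = 1/3
(x → x) ↔ (((x ↔ z) ↔ y) ↔ ¬(x ↔ y)) = 1 ↔ 1/3 = 1/3
¬z = ¬0 = 1
z → y = 0 → 1/3 = 1
¬(z → y) = ¬1 = 0
¬z → ¬(z → y) = 1 → 0 = 0
¬(¬z → ¬(z → y)) = ¬0 = 1
((x → x) ↔ (((x ↔ z) ↔ y) ↔ ¬(x ↔ y))) ↔ ¬(¬z → ¬(z → y)) = 1/3 ↔ 1 = 1/3
No assignment yields a value below 1/3, so this is the minimum.

1/3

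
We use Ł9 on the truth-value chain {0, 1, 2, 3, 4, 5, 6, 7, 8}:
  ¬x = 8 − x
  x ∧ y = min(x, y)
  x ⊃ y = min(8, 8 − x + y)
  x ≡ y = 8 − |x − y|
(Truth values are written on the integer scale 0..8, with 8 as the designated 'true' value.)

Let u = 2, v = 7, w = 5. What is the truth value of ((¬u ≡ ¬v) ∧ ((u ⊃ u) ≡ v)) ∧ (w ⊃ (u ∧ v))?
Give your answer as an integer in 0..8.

¬u = ¬2 = 6
¬v = ¬7 = 1
¬u ≡ ¬v = 6 ≡ 1 = 3
u ⊃ u = 2 ⊃ 2 = 8
(u ⊃ u) ≡ v = 8 ≡ 7 = 7
(¬u ≡ ¬v) ∧ ((u ⊃ u) ≡ v) = 3 ∧ 7 = 3
u ∧ v = 2 ∧ 7 = 2
w ⊃ (u ∧ v) = 5 ⊃ 2 = 5
((¬u ≡ ¬v) ∧ ((u ⊃ u) ≡ v)) ∧ (w ⊃ (u ∧ v)) = 3 ∧ 5 = 3

3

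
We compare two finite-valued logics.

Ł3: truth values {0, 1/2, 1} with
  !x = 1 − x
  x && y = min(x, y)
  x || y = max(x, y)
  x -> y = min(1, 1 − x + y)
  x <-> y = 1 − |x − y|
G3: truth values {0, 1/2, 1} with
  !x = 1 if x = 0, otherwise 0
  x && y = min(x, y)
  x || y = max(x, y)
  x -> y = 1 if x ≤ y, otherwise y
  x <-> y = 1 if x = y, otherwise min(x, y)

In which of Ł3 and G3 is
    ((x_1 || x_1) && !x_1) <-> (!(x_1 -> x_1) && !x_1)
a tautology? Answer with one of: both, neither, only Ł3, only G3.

In Ł3: at x_1 = 1/2 the value is 1/2 — not a tautology.
In G3: every assignment gives 1 — tautology.

only G3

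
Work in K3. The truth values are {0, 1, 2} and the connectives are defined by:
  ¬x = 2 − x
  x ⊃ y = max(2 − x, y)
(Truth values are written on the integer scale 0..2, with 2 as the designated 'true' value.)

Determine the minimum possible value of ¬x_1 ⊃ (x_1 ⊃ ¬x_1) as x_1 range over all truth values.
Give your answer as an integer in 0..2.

1

Take x_1 = 1:
¬x_1 = ¬1 = 1
¬x_1 = ¬1 = 1
x_1 ⊃ ¬x_1 = 1 ⊃ 1 = 1
¬x_1 ⊃ (x_1 ⊃ ¬x_1) = 1 ⊃ 1 = 1
No assignment yields a value below 1, so this is the minimum.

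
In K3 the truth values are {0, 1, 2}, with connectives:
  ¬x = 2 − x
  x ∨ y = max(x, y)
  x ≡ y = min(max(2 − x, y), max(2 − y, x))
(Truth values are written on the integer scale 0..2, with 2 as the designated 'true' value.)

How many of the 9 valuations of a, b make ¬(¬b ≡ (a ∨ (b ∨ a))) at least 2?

4

a = 0, b = 0 ↦ 2  ≥
a = 0, b = 1 ↦ 1  <
a = 0, b = 2 ↦ 2  ≥
a = 1, b = 0 ↦ 1  <
a = 1, b = 1 ↦ 1  <
a = 1, b = 2 ↦ 2  ≥
a = 2, b = 0 ↦ 0  <
a = 2, b = 1 ↦ 1  <
a = 2, b = 2 ↦ 2  ≥
So 4 of the 9 assignments meet the threshold.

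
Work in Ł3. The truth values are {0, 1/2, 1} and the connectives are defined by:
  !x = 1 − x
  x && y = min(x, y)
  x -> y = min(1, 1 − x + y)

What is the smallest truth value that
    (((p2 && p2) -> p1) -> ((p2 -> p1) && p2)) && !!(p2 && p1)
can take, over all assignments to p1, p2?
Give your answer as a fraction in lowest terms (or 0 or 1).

0

Take p1 = 0, p2 = 0:
p2 && p2 = 0 && 0 = 0
(p2 && p2) -> p1 = 0 -> 0 = 1
p2 -> p1 = 0 -> 0 = 1
(p2 -> p1) && p2 = 1 && 0 = 0
((p2 && p2) -> p1) -> ((p2 -> p1) && p2) = 1 -> 0 = 0
p2 && p1 = 0 && 0 = 0
!(p2 && p1) = !0 = 1
!!(p2 && p1) = !1 = 0
(((p2 && p2) -> p1) -> ((p2 -> p1) && p2)) && !!(p2 && p1) = 0 && 0 = 0
No assignment yields a value below 0, so this is the minimum.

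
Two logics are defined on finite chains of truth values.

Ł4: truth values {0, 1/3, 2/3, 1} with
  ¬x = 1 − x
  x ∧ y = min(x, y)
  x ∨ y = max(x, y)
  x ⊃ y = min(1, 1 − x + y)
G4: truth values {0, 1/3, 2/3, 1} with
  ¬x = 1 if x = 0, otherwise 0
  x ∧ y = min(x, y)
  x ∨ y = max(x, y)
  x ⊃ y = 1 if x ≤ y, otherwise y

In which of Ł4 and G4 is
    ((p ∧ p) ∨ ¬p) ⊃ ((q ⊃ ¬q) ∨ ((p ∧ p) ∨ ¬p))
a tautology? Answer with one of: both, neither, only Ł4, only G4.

both

In Ł4: every assignment gives 1 — tautology.
In G4: every assignment gives 1 — tautology.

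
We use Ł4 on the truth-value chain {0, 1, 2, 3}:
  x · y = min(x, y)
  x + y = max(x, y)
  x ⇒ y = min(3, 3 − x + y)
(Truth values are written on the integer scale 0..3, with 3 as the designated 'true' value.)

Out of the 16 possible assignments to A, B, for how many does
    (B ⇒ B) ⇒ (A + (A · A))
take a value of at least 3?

4

A = 0, B = 0 ↦ 0  <
A = 0, B = 1 ↦ 0  <
A = 0, B = 2 ↦ 0  <
A = 0, B = 3 ↦ 0  <
A = 1, B = 0 ↦ 1  <
A = 1, B = 1 ↦ 1  <
A = 1, B = 2 ↦ 1  <
A = 1, B = 3 ↦ 1  <
A = 2, B = 0 ↦ 2  <
A = 2, B = 1 ↦ 2  <
A = 2, B = 2 ↦ 2  <
A = 2, B = 3 ↦ 2  <
A = 3, B = 0 ↦ 3  ≥
A = 3, B = 1 ↦ 3  ≥
A = 3, B = 2 ↦ 3  ≥
A = 3, B = 3 ↦ 3  ≥
So 4 of the 16 assignments meet the threshold.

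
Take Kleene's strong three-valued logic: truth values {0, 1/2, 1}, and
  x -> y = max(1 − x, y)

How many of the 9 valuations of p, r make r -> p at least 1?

5

p = 0, r = 0 ↦ 1  ≥
p = 0, r = 1/2 ↦ 1/2  <
p = 0, r = 1 ↦ 0  <
p = 1/2, r = 0 ↦ 1  ≥
p = 1/2, r = 1/2 ↦ 1/2  <
p = 1/2, r = 1 ↦ 1/2  <
p = 1, r = 0 ↦ 1  ≥
p = 1, r = 1/2 ↦ 1  ≥
p = 1, r = 1 ↦ 1  ≥
So 5 of the 9 assignments meet the threshold.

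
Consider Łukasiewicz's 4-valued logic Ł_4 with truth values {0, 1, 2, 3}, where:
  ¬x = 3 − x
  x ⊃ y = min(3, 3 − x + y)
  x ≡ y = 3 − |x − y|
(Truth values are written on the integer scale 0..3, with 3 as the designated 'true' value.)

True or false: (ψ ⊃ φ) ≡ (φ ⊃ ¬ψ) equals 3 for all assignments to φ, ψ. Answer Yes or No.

No

Counterexample: take φ = 0, ψ = 1.
ψ ⊃ φ = 1 ⊃ 0 = 2
¬ψ = ¬1 = 2
φ ⊃ ¬ψ = 0 ⊃ 2 = 3
(ψ ⊃ φ) ≡ (φ ⊃ ¬ψ) = 2 ≡ 3 = 2
This gives 2 ≠ 3.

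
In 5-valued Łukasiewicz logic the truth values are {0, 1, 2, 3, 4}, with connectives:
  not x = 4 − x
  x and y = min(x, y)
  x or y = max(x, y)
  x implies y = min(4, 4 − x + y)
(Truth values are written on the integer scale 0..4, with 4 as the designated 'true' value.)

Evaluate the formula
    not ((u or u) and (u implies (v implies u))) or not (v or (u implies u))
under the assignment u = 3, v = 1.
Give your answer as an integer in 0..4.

1

u or u = 3 or 3 = 3
v implies u = 1 implies 3 = 4
u implies (v implies u) = 3 implies 4 = 4
(u or u) and (u implies (v implies u)) = 3 and 4 = 3
not ((u or u) and (u implies (v implies u))) = not 3 = 1
u implies u = 3 implies 3 = 4
v or (u implies u) = 1 or 4 = 4
not (v or (u implies u)) = not 4 = 0
not ((u or u) and (u implies (v implies u))) or not (v or (u implies u)) = 1 or 0 = 1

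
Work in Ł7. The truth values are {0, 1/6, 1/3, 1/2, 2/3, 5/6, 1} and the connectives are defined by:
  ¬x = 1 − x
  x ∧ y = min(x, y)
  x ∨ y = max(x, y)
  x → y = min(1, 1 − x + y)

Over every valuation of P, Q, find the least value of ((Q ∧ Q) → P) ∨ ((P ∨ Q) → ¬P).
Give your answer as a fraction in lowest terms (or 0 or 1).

1/2

Take P = 1/2, Q = 1:
Q ∧ Q = 1 ∧ 1 = 1
(Q ∧ Q) → P = 1 → 1/2 = 1/2
P ∨ Q = 1/2 ∨ 1 = 1
¬P = ¬1/2 = 1/2
(P ∨ Q) → ¬P = 1 → 1/2 = 1/2
((Q ∧ Q) → P) ∨ ((P ∨ Q) → ¬P) = 1/2 ∨ 1/2 = 1/2
No assignment yields a value below 1/2, so this is the minimum.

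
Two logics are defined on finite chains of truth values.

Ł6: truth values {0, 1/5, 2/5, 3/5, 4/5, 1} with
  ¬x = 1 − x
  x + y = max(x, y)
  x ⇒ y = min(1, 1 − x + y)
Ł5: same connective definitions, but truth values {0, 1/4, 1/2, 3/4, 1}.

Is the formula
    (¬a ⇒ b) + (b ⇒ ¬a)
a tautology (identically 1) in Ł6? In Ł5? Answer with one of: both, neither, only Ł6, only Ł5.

In Ł6: every assignment gives 1 — tautology.
In Ł5: every assignment gives 1 — tautology.

both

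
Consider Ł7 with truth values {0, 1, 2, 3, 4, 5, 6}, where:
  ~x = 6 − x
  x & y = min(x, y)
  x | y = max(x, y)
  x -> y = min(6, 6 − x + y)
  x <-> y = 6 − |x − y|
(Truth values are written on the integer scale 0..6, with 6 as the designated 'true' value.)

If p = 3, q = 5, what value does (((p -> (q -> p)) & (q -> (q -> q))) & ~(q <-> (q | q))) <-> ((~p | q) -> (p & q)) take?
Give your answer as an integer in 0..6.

2

q -> p = 5 -> 3 = 4
p -> (q -> p) = 3 -> 4 = 6
q -> q = 5 -> 5 = 6
q -> (q -> q) = 5 -> 6 = 6
(p -> (q -> p)) & (q -> (q -> q)) = 6 & 6 = 6
q | q = 5 | 5 = 5
q <-> (q | q) = 5 <-> 5 = 6
~(q <-> (q | q)) = ~6 = 0
((p -> (q -> p)) & (q -> (q -> q))) & ~(q <-> (q | q)) = 6 & 0 = 0
~p = ~3 = 3
~p | q = 3 | 5 = 5
p & q = 3 & 5 = 3
(~p | q) -> (p & q) = 5 -> 3 = 4
(((p -> (q -> p)) & (q -> (q -> q))) & ~(q <-> (q | q))) <-> ((~p | q) -> (p & q)) = 0 <-> 4 = 2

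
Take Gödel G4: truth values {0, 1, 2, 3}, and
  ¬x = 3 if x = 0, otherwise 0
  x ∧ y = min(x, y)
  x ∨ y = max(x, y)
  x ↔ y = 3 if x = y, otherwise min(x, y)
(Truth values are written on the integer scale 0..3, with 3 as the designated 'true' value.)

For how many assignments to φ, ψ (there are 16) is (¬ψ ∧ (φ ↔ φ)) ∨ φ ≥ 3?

φ = 0, ψ = 0 ↦ 3  ≥
φ = 0, ψ = 1 ↦ 0  <
φ = 0, ψ = 2 ↦ 0  <
φ = 0, ψ = 3 ↦ 0  <
φ = 1, ψ = 0 ↦ 3  ≥
φ = 1, ψ = 1 ↦ 1  <
φ = 1, ψ = 2 ↦ 1  <
φ = 1, ψ = 3 ↦ 1  <
φ = 2, ψ = 0 ↦ 3  ≥
φ = 2, ψ = 1 ↦ 2  <
φ = 2, ψ = 2 ↦ 2  <
φ = 2, ψ = 3 ↦ 2  <
φ = 3, ψ = 0 ↦ 3  ≥
φ = 3, ψ = 1 ↦ 3  ≥
φ = 3, ψ = 2 ↦ 3  ≥
φ = 3, ψ = 3 ↦ 3  ≥
So 7 of the 16 assignments meet the threshold.

7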